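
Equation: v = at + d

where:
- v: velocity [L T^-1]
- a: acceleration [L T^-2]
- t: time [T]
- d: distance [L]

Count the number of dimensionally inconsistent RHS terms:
1

LHS v: [L T^-1]
- at: [L T^-1] ✓
- d: [L] ✗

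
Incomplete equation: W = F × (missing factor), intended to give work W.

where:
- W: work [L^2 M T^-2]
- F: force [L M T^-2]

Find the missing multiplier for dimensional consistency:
d (distance), dimensions [L]

W has dimensions [L^2 M T^-2] and F has dimensions [L M T^-2].
The missing factor must have dimensions [L^2 M T^-2] / [L M T^-2] = [L], i.e. distance (d).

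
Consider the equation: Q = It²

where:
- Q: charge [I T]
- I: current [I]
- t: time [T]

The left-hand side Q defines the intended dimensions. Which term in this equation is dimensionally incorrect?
The right-hand side term It²

Q has dimensions [I T], but It² has dimensions [I T^2], so the term It² is dimensionally wrong for Q.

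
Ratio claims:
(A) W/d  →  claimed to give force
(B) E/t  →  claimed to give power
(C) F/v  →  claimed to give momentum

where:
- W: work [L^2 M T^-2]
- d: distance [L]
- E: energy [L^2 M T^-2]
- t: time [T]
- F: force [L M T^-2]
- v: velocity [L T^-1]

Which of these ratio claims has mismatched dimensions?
(C) F/v does not give momentum

(A) W/d: [L M T^-2] = force [L M T^-2] ✓
(B) E/t: [L^2 M T^-3] = power [L^2 M T^-3] ✓
(C) F/v: [M T^-1] ≠ momentum [L M T^-1] ✗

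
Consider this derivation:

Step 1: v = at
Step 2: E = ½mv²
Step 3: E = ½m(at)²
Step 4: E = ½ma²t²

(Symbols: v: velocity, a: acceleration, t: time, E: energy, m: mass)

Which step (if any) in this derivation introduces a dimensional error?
No step introduces an error — all steps are dimensionally consistent.

Step 1: v = at → LHS [L T^-1], RHS [L T^-1] ✓
Step 2: E = ½mv² → LHS [L^2 M T^-2], RHS [L^2 M T^-2] ✓
Step 3: E = ½m(at)² → LHS [L^2 M T^-2], RHS [L^2 M T^-2] ✓
Step 4: E = ½ma²t² → LHS [L^2 M T^-2], RHS [L^2 M T^-2] ✓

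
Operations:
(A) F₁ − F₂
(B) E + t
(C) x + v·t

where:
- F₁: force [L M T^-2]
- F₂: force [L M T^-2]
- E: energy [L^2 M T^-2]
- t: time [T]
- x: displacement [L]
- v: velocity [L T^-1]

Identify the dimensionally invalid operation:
(B) E + t

(A) F₁ − F₂: F₁ [L M T^-2] and F₂ [L M T^-2] — same dimensions ✓
(B) E + t: E [L^2 M T^-2] and t [T] — different dimensions cannot be added/subtracted ✗
(C) x + v·t: x [L] and v·t [L] — same dimensions ✓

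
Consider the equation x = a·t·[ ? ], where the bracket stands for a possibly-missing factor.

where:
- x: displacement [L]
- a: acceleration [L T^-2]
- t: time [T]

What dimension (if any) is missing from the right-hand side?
[T] — time (e.g. t)

x has dimensions [L]; a·t has dimensions [L T^-1].
The bracketed factor must supply [L] / [L T^-1] = [T].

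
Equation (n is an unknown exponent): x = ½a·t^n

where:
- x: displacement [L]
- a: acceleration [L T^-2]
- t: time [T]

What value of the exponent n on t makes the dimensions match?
n = 2

x has dimensions [L]; t has dimensions [T].
The rest of the RHS has dimensions [L T^-2], so t^n must supply [T^2].
With n = 2: ½a·t^2 has dimensions [L], matching the LHS ✓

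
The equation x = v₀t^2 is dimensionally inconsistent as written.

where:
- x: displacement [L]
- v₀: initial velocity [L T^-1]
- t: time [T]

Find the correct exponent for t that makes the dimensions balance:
The exponent of t should be 1: x = v₀t

The LHS x has dimensions [L]; t has dimensions [T].
As written, the RHS v₀t^2 (exponent 2 on t) has dimensions [L T], which does not match.
With exponent 1, the RHS v₀t has dimensions [L], matching the LHS.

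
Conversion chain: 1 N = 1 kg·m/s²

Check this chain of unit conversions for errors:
The chain is correct (no errors).

Correct: Newton is defined as kg·m/s²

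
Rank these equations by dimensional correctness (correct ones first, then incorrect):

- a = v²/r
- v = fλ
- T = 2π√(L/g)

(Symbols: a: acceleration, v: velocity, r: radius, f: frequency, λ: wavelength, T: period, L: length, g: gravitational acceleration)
Dimensionally correct: a = v²/r, v = fλ, T = 2π√(L/g)
Dimensionally incorrect: none
Ordered (correct first, then incorrect): a = v²/r, v = fλ, T = 2π√(L/g)

- a = v²/r: LHS [L T^-2], RHS [L T^-2] → correct ✓
- v = fλ: LHS [L T^-1], RHS [L T^-1] → correct ✓
- T = 2π√(L/g): LHS [T], RHS [T] → correct ✓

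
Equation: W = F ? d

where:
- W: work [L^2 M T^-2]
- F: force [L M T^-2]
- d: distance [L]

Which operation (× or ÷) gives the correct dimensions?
multiplication (×): W = F × d

W [L^2 M T^-2]; F [L M T^-2]; d [L].
F × d → [L^2 M T^-2] ✓
F ÷ d → [M T^-2] ✗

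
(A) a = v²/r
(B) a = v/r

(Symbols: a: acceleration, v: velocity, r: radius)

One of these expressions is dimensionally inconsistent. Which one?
(B)

(A) a = v²/r: LHS [L T^-2], RHS [L T^-2] ✓
(B) a = v/r: LHS [L T^-2], RHS [T^-1] ✗

Expression (B) a = v/r is dimensionally incorrect.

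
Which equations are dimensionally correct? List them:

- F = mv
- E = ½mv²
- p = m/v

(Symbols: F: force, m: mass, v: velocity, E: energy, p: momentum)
Dimensionally correct: E = ½mv²
Dimensionally incorrect: F = mv, p = m/v
Ordered (correct first, then incorrect): E = ½mv², F = mv, p = m/v

- F = mv: LHS [L M T^-2], RHS [L M T^-1] → incorrect ✗
- E = ½mv²: LHS [L^2 M T^-2], RHS [L^2 M T^-2] → correct ✓
- p = m/v: LHS [L M T^-1], RHS [L^-1 M T] → incorrect ✗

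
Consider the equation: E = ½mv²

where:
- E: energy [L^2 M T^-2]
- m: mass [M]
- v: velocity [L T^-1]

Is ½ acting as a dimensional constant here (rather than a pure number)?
No

E has dimensions [L^2 M T^-2] and mv² already has dimensions [L^2 M T^-2], so the equation balances without ½ contributing any dimensions. ½ is a pure (dimensionless) number; changing or removing it would not affect dimensional consistency.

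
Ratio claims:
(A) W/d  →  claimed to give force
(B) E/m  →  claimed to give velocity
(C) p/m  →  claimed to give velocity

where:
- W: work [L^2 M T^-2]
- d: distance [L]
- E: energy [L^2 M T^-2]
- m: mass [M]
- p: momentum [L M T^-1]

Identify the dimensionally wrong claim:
(B) E/m does not give velocity

(A) W/d: [L M T^-2] = force [L M T^-2] ✓
(B) E/m: [L^2 T^-2] ≠ velocity [L T^-1] ✗
(C) p/m: [L T^-1] = velocity [L T^-1] ✓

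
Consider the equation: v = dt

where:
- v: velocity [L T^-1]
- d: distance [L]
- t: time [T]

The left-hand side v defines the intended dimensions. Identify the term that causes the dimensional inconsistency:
The right-hand side term dt

v has dimensions [L T^-1], but dt has dimensions [L T], so the term dt is dimensionally wrong for v.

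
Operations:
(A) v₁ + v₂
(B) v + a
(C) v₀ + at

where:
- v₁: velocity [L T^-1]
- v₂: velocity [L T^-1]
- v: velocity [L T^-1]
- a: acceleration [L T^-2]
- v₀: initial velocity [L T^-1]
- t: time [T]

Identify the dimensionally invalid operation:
(B) v + a

(A) v₁ + v₂: v₁ [L T^-1] and v₂ [L T^-1] — same dimensions ✓
(B) v + a: v [L T^-1] and a [L T^-2] — different dimensions cannot be added/subtracted ✗
(C) v₀ + at: v₀ [L T^-1] and at [L T^-1] — same dimensions ✓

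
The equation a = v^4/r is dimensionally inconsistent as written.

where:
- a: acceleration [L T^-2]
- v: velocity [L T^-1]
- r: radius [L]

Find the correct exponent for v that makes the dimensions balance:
The exponent of v should be 2: a = v^2/r

The LHS a has dimensions [L T^-2]; v has dimensions [L T^-1].
As written, the RHS v^4/r (exponent 4 on v) has dimensions [L^3 T^-4], which does not match.
With exponent 2, the RHS v^2/r has dimensions [L T^-2], matching the LHS.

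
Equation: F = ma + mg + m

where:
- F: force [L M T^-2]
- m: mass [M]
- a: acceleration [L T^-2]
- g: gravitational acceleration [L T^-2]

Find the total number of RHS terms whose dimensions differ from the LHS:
1

LHS F: [L M T^-2]
- ma: [L M T^-2] ✓
- mg: [L M T^-2] ✓
- m: [M] ✗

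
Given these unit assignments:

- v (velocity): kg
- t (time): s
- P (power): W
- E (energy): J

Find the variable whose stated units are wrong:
v

The variable v (velocity) should have units m/s, not kg.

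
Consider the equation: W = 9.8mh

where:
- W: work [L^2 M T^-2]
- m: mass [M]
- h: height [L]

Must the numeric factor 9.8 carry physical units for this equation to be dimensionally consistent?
Yes

W has dimensions [L^2 M T^-2], while mh alone has dimensions [L M]. For the equation to balance, the factor 9.8 must carry dimensions [L T^-2] — it is a dimensional constant (a numerical value of a physical quantity with its units suppressed), not a pure number.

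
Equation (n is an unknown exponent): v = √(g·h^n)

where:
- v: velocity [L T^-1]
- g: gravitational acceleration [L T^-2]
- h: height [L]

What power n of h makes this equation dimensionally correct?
n = 1

v has dimensions [L T^-1]; h has dimensions [L].
With n = 1: √(g·h^1) has dimensions [L T^-1], matching the LHS ✓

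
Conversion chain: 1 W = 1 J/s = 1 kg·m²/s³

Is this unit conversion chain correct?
The chain is correct (no errors).

Correct: Watt is Joule per second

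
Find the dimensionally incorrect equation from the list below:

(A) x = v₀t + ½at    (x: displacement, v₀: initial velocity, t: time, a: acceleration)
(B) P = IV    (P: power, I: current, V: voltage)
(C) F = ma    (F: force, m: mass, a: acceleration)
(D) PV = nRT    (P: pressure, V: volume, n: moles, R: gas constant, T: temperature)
(A) x = v₀t + ½at

The equation (A) x = v₀t + ½at is dimensionally incorrect.

LHS (x): [L]
RHS terms:
  - v₀t: [L] ✓
  - ½at: [L T^-1] ✗ (does not match LHS)

The dimensions do not match. The other three equations balance.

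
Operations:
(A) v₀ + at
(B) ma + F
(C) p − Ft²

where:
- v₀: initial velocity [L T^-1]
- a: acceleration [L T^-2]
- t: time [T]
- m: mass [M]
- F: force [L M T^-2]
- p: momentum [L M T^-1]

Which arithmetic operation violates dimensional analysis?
(C) p − Ft²

(A) v₀ + at: v₀ [L T^-1] and at [L T^-1] — same dimensions ✓
(B) ma + F: ma [L M T^-2] and F [L M T^-2] — same dimensions ✓
(C) p − Ft²: p [L M T^-1] and Ft² [L M] — different dimensions cannot be added/subtracted ✗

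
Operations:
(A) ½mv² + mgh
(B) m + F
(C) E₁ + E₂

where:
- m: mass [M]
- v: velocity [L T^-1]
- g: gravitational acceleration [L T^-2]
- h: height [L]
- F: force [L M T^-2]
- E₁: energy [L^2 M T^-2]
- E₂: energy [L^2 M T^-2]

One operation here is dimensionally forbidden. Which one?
(B) m + F

(A) ½mv² + mgh: ½mv² [L^2 M T^-2] and mgh [L^2 M T^-2] — same dimensions ✓
(B) m + F: m [M] and F [L M T^-2] — different dimensions cannot be added/subtracted ✗
(C) E₁ + E₂: E₁ [L^2 M T^-2] and E₂ [L^2 M T^-2] — same dimensions ✓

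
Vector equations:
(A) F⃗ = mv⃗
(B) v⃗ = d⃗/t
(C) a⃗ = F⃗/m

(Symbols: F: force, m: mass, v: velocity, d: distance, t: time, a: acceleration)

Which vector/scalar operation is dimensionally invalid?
(A) F⃗ = mv⃗

(A) F⃗ = mv⃗: LHS [L M T^-2], RHS [L M T^-1] ✗ — mass times velocity is momentum, not force; should be ma⃗
(B) v⃗ = d⃗/t: LHS [L T^-1], RHS [L T^-1] ✓ — displacement (vector) divided by time (scalar)
(C) a⃗ = F⃗/m: LHS [L T^-2], RHS [L T^-2] ✓ — force (vector) divided by mass (scalar)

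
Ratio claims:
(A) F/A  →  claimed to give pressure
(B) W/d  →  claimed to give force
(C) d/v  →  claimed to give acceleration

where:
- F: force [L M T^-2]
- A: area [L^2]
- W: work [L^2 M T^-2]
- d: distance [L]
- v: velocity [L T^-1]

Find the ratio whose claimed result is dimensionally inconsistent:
(C) d/v does not give acceleration

(A) F/A: [L^-1 M T^-2] = pressure [L^-1 M T^-2] ✓
(B) W/d: [L M T^-2] = force [L M T^-2] ✓
(C) d/v: [T] ≠ acceleration [L T^-2] ✗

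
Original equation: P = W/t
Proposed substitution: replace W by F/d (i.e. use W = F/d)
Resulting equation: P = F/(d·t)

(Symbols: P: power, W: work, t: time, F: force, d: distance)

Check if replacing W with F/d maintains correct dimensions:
No

[W] = [L^2 M T^-2] and [F/d] = [M T^-2]. These differ, so the substitution replaces a quantity by one of different dimensions and the result P = F/(d·t) has LHS [L^2 M T^-3] vs RHS [M T^-3] — inconsistent.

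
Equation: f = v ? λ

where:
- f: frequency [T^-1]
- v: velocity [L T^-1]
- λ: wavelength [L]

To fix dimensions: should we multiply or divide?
division (÷): f = v ÷ λ

f [T^-1]; v [L T^-1]; λ [L].
v × λ → [L^2 T^-1] ✗
v ÷ λ → [T^-1] ✓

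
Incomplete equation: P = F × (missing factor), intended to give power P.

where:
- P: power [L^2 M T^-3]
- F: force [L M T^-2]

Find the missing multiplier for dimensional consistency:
v (velocity), dimensions [L T^-1]

P has dimensions [L^2 M T^-3] and F has dimensions [L M T^-2].
The missing factor must have dimensions [L^2 M T^-3] / [L M T^-2] = [L T^-1], i.e. velocity (v).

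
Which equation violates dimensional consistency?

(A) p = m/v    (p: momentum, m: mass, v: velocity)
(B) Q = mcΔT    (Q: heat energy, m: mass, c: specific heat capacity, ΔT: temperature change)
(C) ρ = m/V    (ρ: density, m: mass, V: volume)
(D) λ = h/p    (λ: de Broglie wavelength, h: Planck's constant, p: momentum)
(A) p = m/v

The equation (A) p = m/v is dimensionally incorrect.

LHS (p): [L M T^-1]
RHS (m/v): [L^-1 M T] ✗

The dimensions do not match. The other three equations balance.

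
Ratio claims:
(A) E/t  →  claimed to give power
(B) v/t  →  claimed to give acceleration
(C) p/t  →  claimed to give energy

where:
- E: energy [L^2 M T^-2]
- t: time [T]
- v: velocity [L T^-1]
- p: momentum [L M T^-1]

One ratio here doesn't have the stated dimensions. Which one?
(C) p/t does not give energy

(A) E/t: [L^2 M T^-3] = power [L^2 M T^-3] ✓
(B) v/t: [L T^-2] = acceleration [L T^-2] ✓
(C) p/t: [L M T^-2] ≠ energy [L^2 M T^-2] ✗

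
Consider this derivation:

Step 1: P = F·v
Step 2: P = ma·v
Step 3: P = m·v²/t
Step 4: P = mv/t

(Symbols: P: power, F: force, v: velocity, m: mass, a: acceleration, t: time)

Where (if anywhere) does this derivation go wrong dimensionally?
Step 4

Step 1: P = F·v → LHS [L^2 M T^-3], RHS [L^2 M T^-3] ✓
Step 2: P = ma·v → LHS [L^2 M T^-3], RHS [L^2 M T^-3] ✓
Step 3: P = m·v²/t → LHS [L^2 M T^-3], RHS [L^2 M T^-3] ✓
Step 4: P = mv/t → LHS [L^2 M T^-3], RHS [L M T^-2] ✗

The first dimensional inconsistency appears in step 4: P = mv/t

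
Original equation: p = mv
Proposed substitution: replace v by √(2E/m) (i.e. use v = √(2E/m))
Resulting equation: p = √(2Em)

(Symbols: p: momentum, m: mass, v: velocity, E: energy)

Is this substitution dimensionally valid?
Yes

[v] = [L T^-1] and [√(2E/m)] = [L T^-1]. These match, so the substitution replaces a quantity by one of the same dimensions and the result p = √(2Em) has LHS [L M T^-1] vs RHS [L M T^-1] — still consistent.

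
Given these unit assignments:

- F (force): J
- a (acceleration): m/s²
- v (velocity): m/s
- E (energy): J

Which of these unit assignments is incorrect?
F

The variable F (force) should have units N, not J.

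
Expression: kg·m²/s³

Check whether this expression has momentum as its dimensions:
No

The expression kg·m²/s³ has dimensions [L^2 M T^-3], but momentum has dimensions [L M T^-1].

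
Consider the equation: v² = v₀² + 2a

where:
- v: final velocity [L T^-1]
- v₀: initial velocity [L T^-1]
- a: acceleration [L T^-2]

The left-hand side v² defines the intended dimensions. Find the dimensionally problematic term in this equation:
The term 2a

Checking each RHS term against the LHS:
- v₀²: [L^2 T^-2] — matches v² [L^2 T^-2] ✓
- 2a: [L T^-2] — does NOT match v² [L^2 T^-2] ✗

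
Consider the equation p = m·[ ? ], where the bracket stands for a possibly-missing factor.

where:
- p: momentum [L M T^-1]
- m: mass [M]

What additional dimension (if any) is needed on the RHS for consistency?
[L T^-1] — velocity (e.g. v)

p has dimensions [L M T^-1]; m has dimensions [M].
The bracketed factor must supply [L M T^-1] / [M] = [L T^-1].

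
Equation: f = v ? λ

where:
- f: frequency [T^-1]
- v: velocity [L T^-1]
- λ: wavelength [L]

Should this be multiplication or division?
division (÷): f = v ÷ λ

f [T^-1]; v [L T^-1]; λ [L].
v × λ → [L^2 T^-1] ✗
v ÷ λ → [T^-1] ✓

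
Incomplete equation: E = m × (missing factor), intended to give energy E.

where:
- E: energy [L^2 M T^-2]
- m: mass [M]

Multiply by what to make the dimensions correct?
v² (velocity squared), dimensions [L^2 T^-2]

E has dimensions [L^2 M T^-2] and m has dimensions [M].
The missing factor must have dimensions [L^2 M T^-2] / [M] = [L^2 T^-2], i.e. velocity squared (v²).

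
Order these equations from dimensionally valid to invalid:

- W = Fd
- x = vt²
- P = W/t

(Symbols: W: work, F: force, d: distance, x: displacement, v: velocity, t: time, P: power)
Dimensionally correct: W = Fd, P = W/t
Dimensionally incorrect: x = vt²
Ordered (correct first, then incorrect): W = Fd, P = W/t, x = vt²

- W = Fd: LHS [L^2 M T^-2], RHS [L^2 M T^-2] → correct ✓
- x = vt²: LHS [L], RHS [L T] → incorrect ✗
- P = W/t: LHS [L^2 M T^-3], RHS [L^2 M T^-3] → correct ✓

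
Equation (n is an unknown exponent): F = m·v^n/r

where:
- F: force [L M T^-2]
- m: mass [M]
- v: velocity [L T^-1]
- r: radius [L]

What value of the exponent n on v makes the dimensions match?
n = 2

F has dimensions [L M T^-2]; v has dimensions [L T^-1].
The rest of the RHS has dimensions [L^-1 M], so v^n must supply [L^2 T^-2].
With n = 2: m·v^2/r has dimensions [L M T^-2], matching the LHS ✓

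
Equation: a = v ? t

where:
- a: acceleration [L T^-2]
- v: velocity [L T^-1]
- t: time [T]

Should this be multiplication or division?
division (÷): a = v ÷ t

a [L T^-2]; v [L T^-1]; t [T].
v × t → [L] ✗
v ÷ t → [L T^-2] ✓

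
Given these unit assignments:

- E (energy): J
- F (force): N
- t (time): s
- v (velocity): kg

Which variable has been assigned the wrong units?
v

The variable v (velocity) should have units m/s, not kg.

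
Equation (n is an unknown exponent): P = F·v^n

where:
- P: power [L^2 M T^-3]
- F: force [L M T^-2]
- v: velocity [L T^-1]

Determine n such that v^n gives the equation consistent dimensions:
n = 1

P has dimensions [L^2 M T^-3]; v has dimensions [L T^-1].
The rest of the RHS has dimensions [L M T^-2], so v^n must supply [L T^-1].
With n = 1: F·v^1 has dimensions [L^2 M T^-3], matching the LHS ✓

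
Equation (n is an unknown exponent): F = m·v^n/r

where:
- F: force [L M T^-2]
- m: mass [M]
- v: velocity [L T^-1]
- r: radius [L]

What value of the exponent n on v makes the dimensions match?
n = 2

F has dimensions [L M T^-2]; v has dimensions [L T^-1].
The rest of the RHS has dimensions [L^-1 M], so v^n must supply [L^2 T^-2].
With n = 2: m·v^2/r has dimensions [L M T^-2], matching the LHS ✓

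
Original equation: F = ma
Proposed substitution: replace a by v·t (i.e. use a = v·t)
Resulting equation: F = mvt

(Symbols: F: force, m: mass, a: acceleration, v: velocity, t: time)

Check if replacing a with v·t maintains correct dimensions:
No

[a] = [L T^-2] and [v·t] = [L]. These differ, so the substitution replaces a quantity by one of different dimensions and the result F = mvt has LHS [L M T^-2] vs RHS [L M] — inconsistent.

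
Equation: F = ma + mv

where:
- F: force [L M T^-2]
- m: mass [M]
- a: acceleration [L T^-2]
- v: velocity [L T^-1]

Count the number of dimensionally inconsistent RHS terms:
1

LHS F: [L M T^-2]
- ma: [L M T^-2] ✓
- mv: [L M T^-1] ✗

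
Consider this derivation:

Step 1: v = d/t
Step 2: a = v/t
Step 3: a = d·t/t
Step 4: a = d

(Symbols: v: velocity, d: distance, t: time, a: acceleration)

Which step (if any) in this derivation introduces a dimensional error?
Step 3

Step 1: v = d/t → LHS [L T^-1], RHS [L T^-1] ✓
Step 2: a = v/t → LHS [L T^-2], RHS [L T^-2] ✓
Step 3: a = d·t/t → LHS [L T^-2], RHS [L] ✗

The first dimensional inconsistency appears in step 3: a = d·t/t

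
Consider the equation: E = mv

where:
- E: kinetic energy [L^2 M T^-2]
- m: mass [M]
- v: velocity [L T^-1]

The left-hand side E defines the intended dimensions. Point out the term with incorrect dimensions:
The right-hand side term mv

E has dimensions [L^2 M T^-2], but mv has dimensions [L M T^-1], so the term mv is dimensionally wrong for E.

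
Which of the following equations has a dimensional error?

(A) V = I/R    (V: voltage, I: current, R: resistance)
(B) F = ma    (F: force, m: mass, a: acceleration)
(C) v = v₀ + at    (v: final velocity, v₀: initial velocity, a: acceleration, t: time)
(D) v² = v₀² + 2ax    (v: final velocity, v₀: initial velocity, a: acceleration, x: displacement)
(A) V = I/R

The equation (A) V = I/R is dimensionally incorrect.

LHS (V): [I^-1 L^2 M T^-3]
RHS (I/R): [I^3 L^-2 M^-1 T^3] ✗

The dimensions do not match. The other three equations balance.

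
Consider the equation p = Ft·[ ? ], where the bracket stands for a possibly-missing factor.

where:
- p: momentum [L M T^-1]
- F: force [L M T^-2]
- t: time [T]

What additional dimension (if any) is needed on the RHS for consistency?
Nothing is missing — the bracketed factor must be dimensionless.

p has dimensions [L M T^-1] and Ft already has dimensions [L M T^-1], so p = Ft is dimensionally complete.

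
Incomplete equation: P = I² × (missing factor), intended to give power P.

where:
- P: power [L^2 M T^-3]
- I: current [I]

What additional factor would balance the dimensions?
R (resistance), dimensions [I^-2 L^2 M T^-3]

P has dimensions [L^2 M T^-3] and I² has dimensions [I^2].
The missing factor must have dimensions [L^2 M T^-3] / [I^2] = [I^-2 L^2 M T^-3], i.e. resistance (R).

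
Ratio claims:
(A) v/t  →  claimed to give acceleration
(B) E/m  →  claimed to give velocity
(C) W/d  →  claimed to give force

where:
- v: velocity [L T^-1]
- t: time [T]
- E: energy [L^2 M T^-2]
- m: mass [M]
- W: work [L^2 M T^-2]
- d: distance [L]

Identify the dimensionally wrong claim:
(B) E/m does not give velocity

(A) v/t: [L T^-2] = acceleration [L T^-2] ✓
(B) E/m: [L^2 T^-2] ≠ velocity [L T^-1] ✗
(C) W/d: [L M T^-2] = force [L M T^-2] ✓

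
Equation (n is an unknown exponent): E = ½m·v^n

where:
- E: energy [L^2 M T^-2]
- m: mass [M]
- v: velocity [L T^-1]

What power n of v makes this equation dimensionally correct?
n = 2

E has dimensions [L^2 M T^-2]; v has dimensions [L T^-1].
The rest of the RHS has dimensions [M], so v^n must supply [L^2 T^-2].
With n = 2: ½m·v^2 has dimensions [L^2 M T^-2], matching the LHS ✓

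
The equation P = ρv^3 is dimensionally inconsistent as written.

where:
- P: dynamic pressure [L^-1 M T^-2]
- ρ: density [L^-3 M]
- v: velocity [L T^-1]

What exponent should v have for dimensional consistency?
The exponent of v should be 2: P = ρv^2

The LHS P has dimensions [L^-1 M T^-2]; v has dimensions [L T^-1].
As written, the RHS ρv^3 (exponent 3 on v) has dimensions [M T^-3], which does not match.
With exponent 2, the RHS ρv^2 has dimensions [L^-1 M T^-2], matching the LHS.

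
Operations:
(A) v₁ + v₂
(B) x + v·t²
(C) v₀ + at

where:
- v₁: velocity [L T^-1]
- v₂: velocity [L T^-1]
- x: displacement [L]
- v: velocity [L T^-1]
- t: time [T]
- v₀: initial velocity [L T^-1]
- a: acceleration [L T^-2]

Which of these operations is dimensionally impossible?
(B) x + v·t²

(A) v₁ + v₂: v₁ [L T^-1] and v₂ [L T^-1] — same dimensions ✓
(B) x + v·t²: x [L] and v·t² [L T] — different dimensions cannot be added/subtracted ✗
(C) v₀ + at: v₀ [L T^-1] and at [L T^-1] — same dimensions ✓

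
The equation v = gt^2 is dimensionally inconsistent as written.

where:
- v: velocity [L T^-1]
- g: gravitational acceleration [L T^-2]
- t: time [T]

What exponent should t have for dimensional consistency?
The exponent of t should be 1: v = gt

The LHS v has dimensions [L T^-1]; t has dimensions [T].
As written, the RHS gt^2 (exponent 2 on t) has dimensions [L], which does not match.
With exponent 1, the RHS gt has dimensions [L T^-1], matching the LHS.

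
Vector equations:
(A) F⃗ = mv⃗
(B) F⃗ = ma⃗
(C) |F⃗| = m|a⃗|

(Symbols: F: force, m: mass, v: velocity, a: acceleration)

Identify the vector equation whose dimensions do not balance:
(A) F⃗ = mv⃗

(A) F⃗ = mv⃗: LHS [L M T^-2], RHS [L M T^-1] ✗ — mass times velocity is momentum, not force; should be ma⃗
(B) F⃗ = ma⃗: LHS [L M T^-2], RHS [L M T^-2] ✓ — Force and acceleration are vectors, mass is a scalar
(C) |F⃗| = m|a⃗|: LHS [L M T^-2], RHS [L M T^-2] ✓ — magnitudes of vectors are scalars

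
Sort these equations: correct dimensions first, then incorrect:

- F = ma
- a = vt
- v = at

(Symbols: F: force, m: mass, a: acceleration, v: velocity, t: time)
Dimensionally correct: F = ma, v = at
Dimensionally incorrect: a = vt
Ordered (correct first, then incorrect): F = ma, v = at, a = vt

- F = ma: LHS [L M T^-2], RHS [L M T^-2] → correct ✓
- a = vt: LHS [L T^-2], RHS [L] → incorrect ✗
- v = at: LHS [L T^-1], RHS [L T^-1] → correct ✓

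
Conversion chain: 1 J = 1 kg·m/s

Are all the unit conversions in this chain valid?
The chain is incorrect (it contains an error).

Incorrect: Joule is kg·m²/s², not kg·m/s (that is momentum)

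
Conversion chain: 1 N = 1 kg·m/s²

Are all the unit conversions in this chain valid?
The chain is correct (no errors).

Correct: Newton is defined as kg·m/s²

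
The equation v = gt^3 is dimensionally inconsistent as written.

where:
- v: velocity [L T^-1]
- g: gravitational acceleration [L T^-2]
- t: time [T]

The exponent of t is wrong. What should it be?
The exponent of t should be 1: v = gt

The LHS v has dimensions [L T^-1]; t has dimensions [T].
As written, the RHS gt^3 (exponent 3 on t) has dimensions [L T], which does not match.
With exponent 1, the RHS gt has dimensions [L T^-1], matching the LHS.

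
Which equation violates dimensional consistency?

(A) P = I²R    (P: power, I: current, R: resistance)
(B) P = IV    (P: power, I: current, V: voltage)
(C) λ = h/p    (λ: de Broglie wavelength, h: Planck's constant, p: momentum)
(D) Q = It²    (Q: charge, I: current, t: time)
(D) Q = It²

The equation (D) Q = It² is dimensionally incorrect.

LHS (Q): [I T]
RHS (It²): [I T^2] ✗

The dimensions do not match. The other three equations balance.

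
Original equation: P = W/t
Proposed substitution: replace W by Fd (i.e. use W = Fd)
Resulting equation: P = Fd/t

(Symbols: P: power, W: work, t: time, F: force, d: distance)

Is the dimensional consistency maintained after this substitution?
Yes

[W] = [L^2 M T^-2] and [Fd] = [L^2 M T^-2]. These match, so the substitution replaces a quantity by one of the same dimensions and the result P = Fd/t has LHS [L^2 M T^-3] vs RHS [L^2 M T^-3] — still consistent.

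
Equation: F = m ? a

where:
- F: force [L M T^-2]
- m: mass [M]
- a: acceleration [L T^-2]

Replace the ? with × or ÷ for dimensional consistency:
multiplication (×): F = m × a

F [L M T^-2]; m [M]; a [L T^-2].
m × a → [L M T^-2] ✓
m ÷ a → [L^-1 M T^2] ✗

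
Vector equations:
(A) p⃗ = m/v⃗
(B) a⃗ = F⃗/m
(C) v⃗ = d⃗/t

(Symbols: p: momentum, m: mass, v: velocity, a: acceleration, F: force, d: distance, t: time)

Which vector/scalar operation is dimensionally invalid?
(A) p⃗ = m/v⃗

(A) p⃗ = m/v⃗: LHS [L M T^-1], RHS [L^-1 M T] ✗ — momentum is mass times velocity; should be mv⃗ (and division by a vector is undefined)
(B) a⃗ = F⃗/m: LHS [L T^-2], RHS [L T^-2] ✓ — force (vector) divided by mass (scalar)
(C) v⃗ = d⃗/t: LHS [L T^-1], RHS [L T^-1] ✓ — displacement (vector) divided by time (scalar)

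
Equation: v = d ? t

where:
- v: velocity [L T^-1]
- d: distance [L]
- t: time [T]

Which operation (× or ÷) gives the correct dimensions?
division (÷): v = d ÷ t

v [L T^-1]; d [L]; t [T].
d × t → [L T] ✗
d ÷ t → [L T^-1] ✓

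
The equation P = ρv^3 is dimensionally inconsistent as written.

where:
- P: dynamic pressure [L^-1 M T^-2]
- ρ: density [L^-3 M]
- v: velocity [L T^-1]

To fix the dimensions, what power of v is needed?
The exponent of v should be 2: P = ρv^2

The LHS P has dimensions [L^-1 M T^-2]; v has dimensions [L T^-1].
As written, the RHS ρv^3 (exponent 3 on v) has dimensions [M T^-3], which does not match.
With exponent 2, the RHS ρv^2 has dimensions [L^-1 M T^-2], matching the LHS.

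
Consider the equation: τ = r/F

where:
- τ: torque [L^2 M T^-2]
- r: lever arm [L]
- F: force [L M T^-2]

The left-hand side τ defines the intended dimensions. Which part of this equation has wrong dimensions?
The right-hand side term r/F

τ has dimensions [L^2 M T^-2], but r/F has dimensions [M^-1 T^2], so the term r/F is dimensionally wrong for τ.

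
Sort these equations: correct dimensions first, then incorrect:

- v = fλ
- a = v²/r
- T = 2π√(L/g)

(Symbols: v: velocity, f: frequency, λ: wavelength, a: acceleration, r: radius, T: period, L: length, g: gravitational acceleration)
Dimensionally correct: v = fλ, a = v²/r, T = 2π√(L/g)
Dimensionally incorrect: none
Ordered (correct first, then incorrect): v = fλ, a = v²/r, T = 2π√(L/g)

- v = fλ: LHS [L T^-1], RHS [L T^-1] → correct ✓
- a = v²/r: LHS [L T^-2], RHS [L T^-2] → correct ✓
- T = 2π√(L/g): LHS [T], RHS [T] → correct ✓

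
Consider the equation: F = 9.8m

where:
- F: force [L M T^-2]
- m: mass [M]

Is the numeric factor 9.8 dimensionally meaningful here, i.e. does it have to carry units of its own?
Yes

F has dimensions [L M T^-2], while m alone has dimensions [M]. For the equation to balance, the factor 9.8 must carry dimensions [L T^-2] — it is a dimensional constant (a numerical value of a physical quantity with its units suppressed), not a pure number.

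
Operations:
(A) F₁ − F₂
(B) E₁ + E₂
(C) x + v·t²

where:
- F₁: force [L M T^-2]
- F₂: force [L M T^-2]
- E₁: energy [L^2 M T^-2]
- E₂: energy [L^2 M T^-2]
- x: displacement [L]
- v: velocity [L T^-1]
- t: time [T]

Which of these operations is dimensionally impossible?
(C) x + v·t²

(A) F₁ − F₂: F₁ [L M T^-2] and F₂ [L M T^-2] — same dimensions ✓
(B) E₁ + E₂: E₁ [L^2 M T^-2] and E₂ [L^2 M T^-2] — same dimensions ✓
(C) x + v·t²: x [L] and v·t² [L T] — different dimensions cannot be added/subtracted ✗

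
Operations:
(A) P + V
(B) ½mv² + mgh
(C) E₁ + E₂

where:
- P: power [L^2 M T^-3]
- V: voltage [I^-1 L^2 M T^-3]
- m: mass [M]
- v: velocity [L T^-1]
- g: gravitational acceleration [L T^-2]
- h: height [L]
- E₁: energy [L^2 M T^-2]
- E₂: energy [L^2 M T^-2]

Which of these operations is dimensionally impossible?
(A) P + V

(A) P + V: P [L^2 M T^-3] and V [I^-1 L^2 M T^-3] — different dimensions cannot be added/subtracted ✗
(B) ½mv² + mgh: ½mv² [L^2 M T^-2] and mgh [L^2 M T^-2] — same dimensions ✓
(C) E₁ + E₂: E₁ [L^2 M T^-2] and E₂ [L^2 M T^-2] — same dimensions ✓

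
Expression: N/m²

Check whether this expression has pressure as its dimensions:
Yes

The expression N/m² has dimensions [L^-1 M T^-2], which is exactly pressure [L^-1 M T^-2].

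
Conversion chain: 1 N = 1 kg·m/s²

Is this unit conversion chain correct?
The chain is correct (no errors).

Correct: Newton is defined as kg·m/s²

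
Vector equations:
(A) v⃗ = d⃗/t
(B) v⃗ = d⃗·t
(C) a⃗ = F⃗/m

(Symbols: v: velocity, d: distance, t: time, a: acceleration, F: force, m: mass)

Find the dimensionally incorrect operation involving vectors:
(B) v⃗ = d⃗·t

(A) v⃗ = d⃗/t: LHS [L T^-1], RHS [L T^-1] ✓ — displacement (vector) divided by time (scalar)
(B) v⃗ = d⃗·t: LHS [L T^-1], RHS [L T] ✗ — velocity is displacement per time; should be d⃗/t
(C) a⃗ = F⃗/m: LHS [L T^-2], RHS [L T^-2] ✓ — force (vector) divided by mass (scalar)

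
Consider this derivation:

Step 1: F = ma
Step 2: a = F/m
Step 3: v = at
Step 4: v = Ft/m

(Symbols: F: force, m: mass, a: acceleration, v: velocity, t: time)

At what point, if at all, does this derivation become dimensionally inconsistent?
No step introduces an error — all steps are dimensionally consistent.

Step 1: F = ma → LHS [L M T^-2], RHS [L M T^-2] ✓
Step 2: a = F/m → LHS [L T^-2], RHS [L T^-2] ✓
Step 3: v = at → LHS [L T^-1], RHS [L T^-1] ✓
Step 4: v = Ft/m → LHS [L T^-1], RHS [L T^-1] ✓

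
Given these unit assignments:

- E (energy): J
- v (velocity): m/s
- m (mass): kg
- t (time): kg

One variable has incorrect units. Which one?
t

The variable t (time) should have units s, not kg.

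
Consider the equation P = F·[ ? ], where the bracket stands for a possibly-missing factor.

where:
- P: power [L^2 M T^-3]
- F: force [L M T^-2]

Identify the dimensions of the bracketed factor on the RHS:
[L T^-1] — velocity (e.g. v)

P has dimensions [L^2 M T^-3]; F has dimensions [L M T^-2].
The bracketed factor must supply [L^2 M T^-3] / [L M T^-2] = [L T^-1].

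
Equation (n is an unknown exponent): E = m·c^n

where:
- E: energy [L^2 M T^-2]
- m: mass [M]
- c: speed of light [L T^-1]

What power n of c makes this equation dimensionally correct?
n = 2

E has dimensions [L^2 M T^-2]; c has dimensions [L T^-1].
The rest of the RHS has dimensions [M], so c^n must supply [L^2 T^-2].
With n = 2: m·c^2 has dimensions [L^2 M T^-2], matching the LHS ✓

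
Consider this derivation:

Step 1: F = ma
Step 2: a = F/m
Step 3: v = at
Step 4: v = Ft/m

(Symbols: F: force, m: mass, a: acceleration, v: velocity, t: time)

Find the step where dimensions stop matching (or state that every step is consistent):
No step introduces an error — all steps are dimensionally consistent.

Step 1: F = ma → LHS [L M T^-2], RHS [L M T^-2] ✓
Step 2: a = F/m → LHS [L T^-2], RHS [L T^-2] ✓
Step 3: v = at → LHS [L T^-1], RHS [L T^-1] ✓
Step 4: v = Ft/m → LHS [L T^-1], RHS [L T^-1] ✓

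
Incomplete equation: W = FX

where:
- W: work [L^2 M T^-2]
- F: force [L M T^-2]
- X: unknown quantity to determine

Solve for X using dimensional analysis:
X = d (distance), dimensions [L]

W has dimensions [L^2 M T^-2]; the rest of the RHS (F) has dimensions [L M T^-2].
So X must have dimensions [L] — X = d (distance).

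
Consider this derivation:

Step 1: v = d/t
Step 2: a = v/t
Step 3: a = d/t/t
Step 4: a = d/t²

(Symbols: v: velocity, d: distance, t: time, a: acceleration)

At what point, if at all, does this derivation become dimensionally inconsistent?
No step introduces an error — all steps are dimensionally consistent.

Step 1: v = d/t → LHS [L T^-1], RHS [L T^-1] ✓
Step 2: a = v/t → LHS [L T^-2], RHS [L T^-2] ✓
Step 3: a = d/t/t → LHS [L T^-2], RHS [L T^-2] ✓
Step 4: a = d/t² → LHS [L T^-2], RHS [L T^-2] ✓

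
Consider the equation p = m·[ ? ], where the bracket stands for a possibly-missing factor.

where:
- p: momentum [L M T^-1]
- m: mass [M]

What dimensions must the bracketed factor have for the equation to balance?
[L T^-1] — velocity (e.g. v)

p has dimensions [L M T^-1]; m has dimensions [M].
The bracketed factor must supply [L M T^-1] / [M] = [L T^-1].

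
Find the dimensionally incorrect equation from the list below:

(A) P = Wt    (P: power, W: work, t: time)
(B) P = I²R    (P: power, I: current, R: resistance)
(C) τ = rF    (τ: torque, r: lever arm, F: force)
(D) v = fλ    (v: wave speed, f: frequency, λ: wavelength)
(A) P = Wt

The equation (A) P = Wt is dimensionally incorrect.

LHS (P): [L^2 M T^-3]
RHS (Wt): [L^2 M T^-1] ✗

The dimensions do not match. The other three equations balance.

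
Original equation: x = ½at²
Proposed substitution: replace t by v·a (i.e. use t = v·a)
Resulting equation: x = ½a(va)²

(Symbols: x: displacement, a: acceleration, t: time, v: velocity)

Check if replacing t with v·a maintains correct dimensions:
No

[t] = [T] and [v·a] = [L^2 T^-3]. These differ, so the substitution replaces a quantity by one of different dimensions and the result x = ½a(va)² has LHS [L] vs RHS [L^5 T^-8] — inconsistent.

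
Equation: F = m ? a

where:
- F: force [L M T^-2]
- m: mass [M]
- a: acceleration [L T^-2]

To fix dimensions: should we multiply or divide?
multiplication (×): F = m × a

F [L M T^-2]; m [M]; a [L T^-2].
m × a → [L M T^-2] ✓
m ÷ a → [L^-1 M T^2] ✗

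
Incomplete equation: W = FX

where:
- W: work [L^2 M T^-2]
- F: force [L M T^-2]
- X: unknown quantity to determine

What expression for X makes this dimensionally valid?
X = d (distance), dimensions [L]

W has dimensions [L^2 M T^-2]; the rest of the RHS (F) has dimensions [L M T^-2].
So X must have dimensions [L] — X = d (distance).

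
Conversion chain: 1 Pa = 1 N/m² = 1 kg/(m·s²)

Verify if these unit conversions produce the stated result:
The chain is correct (no errors).

Correct: Pascal is Newton per square meter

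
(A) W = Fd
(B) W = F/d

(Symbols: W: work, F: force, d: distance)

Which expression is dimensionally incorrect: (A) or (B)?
(B)

(A) W = Fd: LHS [L^2 M T^-2], RHS [L^2 M T^-2] ✓
(B) W = F/d: LHS [L^2 M T^-2], RHS [M T^-2] ✗

Expression (B) W = F/d is dimensionally incorrect.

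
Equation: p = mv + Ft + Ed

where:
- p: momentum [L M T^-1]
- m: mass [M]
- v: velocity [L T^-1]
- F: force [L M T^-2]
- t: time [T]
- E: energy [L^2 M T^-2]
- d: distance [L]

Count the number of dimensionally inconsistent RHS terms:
1

LHS p: [L M T^-1]
- mv: [L M T^-1] ✓
- Ft: [L M T^-1] ✓
- Ed: [L^3 M T^-2] ✗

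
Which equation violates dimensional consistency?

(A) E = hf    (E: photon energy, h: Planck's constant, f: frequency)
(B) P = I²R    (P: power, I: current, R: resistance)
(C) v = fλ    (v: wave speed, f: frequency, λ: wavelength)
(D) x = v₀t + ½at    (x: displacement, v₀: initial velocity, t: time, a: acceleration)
(D) x = v₀t + ½at

The equation (D) x = v₀t + ½at is dimensionally incorrect.

LHS (x): [L]
RHS terms:
  - v₀t: [L] ✓
  - ½at: [L T^-1] ✗ (does not match LHS)

The dimensions do not match. The other three equations balance.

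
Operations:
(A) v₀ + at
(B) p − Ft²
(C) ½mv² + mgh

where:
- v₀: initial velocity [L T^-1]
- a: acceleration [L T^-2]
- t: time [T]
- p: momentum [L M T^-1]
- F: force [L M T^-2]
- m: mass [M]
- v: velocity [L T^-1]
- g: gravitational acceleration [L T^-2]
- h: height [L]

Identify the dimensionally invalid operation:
(B) p − Ft²

(A) v₀ + at: v₀ [L T^-1] and at [L T^-1] — same dimensions ✓
(B) p − Ft²: p [L M T^-1] and Ft² [L M] — different dimensions cannot be added/subtracted ✗
(C) ½mv² + mgh: ½mv² [L^2 M T^-2] and mgh [L^2 M T^-2] — same dimensions ✓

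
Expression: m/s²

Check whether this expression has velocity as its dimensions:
No

The expression m/s² has dimensions [L T^-2], but velocity has dimensions [L T^-1].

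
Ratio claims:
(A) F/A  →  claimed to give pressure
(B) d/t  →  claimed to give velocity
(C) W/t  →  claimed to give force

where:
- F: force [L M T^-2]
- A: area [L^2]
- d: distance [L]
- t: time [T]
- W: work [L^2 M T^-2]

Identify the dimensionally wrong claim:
(C) W/t does not give force

(A) F/A: [L^-1 M T^-2] = pressure [L^-1 M T^-2] ✓
(B) d/t: [L T^-1] = velocity [L T^-1] ✓
(C) W/t: [L^2 M T^-3] ≠ force [L M T^-2] ✗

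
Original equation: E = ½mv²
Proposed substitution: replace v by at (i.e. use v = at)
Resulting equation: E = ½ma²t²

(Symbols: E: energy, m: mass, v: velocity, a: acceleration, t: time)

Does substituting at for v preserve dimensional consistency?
Yes

[v] = [L T^-1] and [at] = [L T^-1]. These match, so the substitution replaces a quantity by one of the same dimensions and the result E = ½ma²t² has LHS [L^2 M T^-2] vs RHS [L^2 M T^-2] — still consistent.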